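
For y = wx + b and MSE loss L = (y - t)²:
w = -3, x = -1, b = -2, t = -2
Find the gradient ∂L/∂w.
∂L/∂w = -6

y = wx + b = (-3)(-1) + -2 = 1
∂L/∂y = 2(y - t) = 2(1 - -2) = 6
∂y/∂w = x = -1
∂L/∂w = ∂L/∂y · ∂y/∂w = 6 × -1 = -6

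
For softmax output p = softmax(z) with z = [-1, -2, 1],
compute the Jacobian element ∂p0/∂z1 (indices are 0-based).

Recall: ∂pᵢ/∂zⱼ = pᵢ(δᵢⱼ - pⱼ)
∂p0/∂z1 = -0.004797

p = softmax(z) = [0.1142, 0.04201, 0.8438]
p0 = 0.1142, p1 = 0.04201

∂p0/∂z1 = -p0 × p1 = -0.1142 × 0.04201 = -0.004797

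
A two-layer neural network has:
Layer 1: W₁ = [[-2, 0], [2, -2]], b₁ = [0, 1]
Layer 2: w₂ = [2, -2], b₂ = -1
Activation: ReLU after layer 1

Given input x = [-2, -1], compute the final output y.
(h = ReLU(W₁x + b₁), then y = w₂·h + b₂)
y = 7

Layer 1 pre-activation: z₁ = [4, -1]
After ReLU: h = [4, 0]
Layer 2 output: y = 2×4 + -2×0 + -1 = 7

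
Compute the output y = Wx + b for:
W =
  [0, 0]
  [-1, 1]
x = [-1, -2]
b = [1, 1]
y = [1, 0]

Wx = [0×-1 + 0×-2, -1×-1 + 1×-2]
   = [0, -1]
y = Wx + b = [0 + 1, -1 + 1] = [1, 0]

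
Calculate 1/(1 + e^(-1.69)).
0.8442

sigmoid(1.69) = 1/(1 + e^(-1.69)) = 1/(1 + 0.1845) = 0.8442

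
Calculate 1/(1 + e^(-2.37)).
0.9145

sigmoid(2.37) = 1/(1 + e^(-2.37)) = 1/(1 + 0.09348) = 0.9145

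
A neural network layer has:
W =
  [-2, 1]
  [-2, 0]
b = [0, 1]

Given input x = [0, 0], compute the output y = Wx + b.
y = [0, 1]

Wx = [-2×0 + 1×0, -2×0 + 0×0]
   = [0, 0]
y = Wx + b = [0 + 0, 0 + 1] = [0, 1]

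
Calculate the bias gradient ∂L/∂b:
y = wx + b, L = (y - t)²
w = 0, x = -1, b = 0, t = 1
∂L/∂b = -2

y = wx + b = (0)(-1) + 0 = 0
∂L/∂y = 2(y - t) = 2(0 - 1) = -2
∂y/∂b = 1
∂L/∂b = ∂L/∂y · ∂y/∂b = -2 × 1 = -2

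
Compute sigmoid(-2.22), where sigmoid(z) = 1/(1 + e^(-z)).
0.09797

sigmoid(-2.22) = 1/(1 + e^(2.22)) = 1/(1 + 9.207) = 0.09797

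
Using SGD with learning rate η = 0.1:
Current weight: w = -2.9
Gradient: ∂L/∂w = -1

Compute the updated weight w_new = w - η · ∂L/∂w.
w_new = -2.8

w_new = w - η·∂L/∂w = -2.9 - 0.1×(-1) = -2.9 - (-0.1) = -2.8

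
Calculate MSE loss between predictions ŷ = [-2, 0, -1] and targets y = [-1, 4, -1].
MSE = 5.667

MSE = (1/3)((-2--1)² + (0-4)² + (-1--1)²) = (1/3)(1 + 16 + 0) = 5.667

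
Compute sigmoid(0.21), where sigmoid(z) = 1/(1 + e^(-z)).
0.5523

sigmoid(0.21) = 1/(1 + e^(-0.21)) = 1/(1 + 0.8106) = 0.5523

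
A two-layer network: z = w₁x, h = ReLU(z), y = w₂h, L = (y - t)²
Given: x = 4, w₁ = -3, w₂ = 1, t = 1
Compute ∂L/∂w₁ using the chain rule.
∂L/∂w₁ = 0

Forward pass:
z = w₁x = -3×4 = -12
h = ReLU(-12) = 0
y = w₂h = 1×0 = 0

Backward pass:
∂L/∂y = 2(y - t) = 2(0 - 1) = -2
∂y/∂h = w₂ = 1
∂h/∂z = 0 (ReLU derivative)
∂z/∂w₁ = x = 4

∂L/∂w₁ = -2 × 1 × 0 × 4 = 0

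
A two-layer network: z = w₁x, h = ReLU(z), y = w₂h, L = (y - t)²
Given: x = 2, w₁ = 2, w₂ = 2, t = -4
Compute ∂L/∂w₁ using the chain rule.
∂L/∂w₁ = 96

Forward pass:
z = w₁x = 2×2 = 4
h = ReLU(4) = 4
y = w₂h = 2×4 = 8

Backward pass:
∂L/∂y = 2(y - t) = 2(8 - -4) = 24
∂y/∂h = w₂ = 2
∂h/∂z = 1 (ReLU derivative)
∂z/∂w₁ = x = 2

∂L/∂w₁ = 24 × 2 × 1 × 2 = 96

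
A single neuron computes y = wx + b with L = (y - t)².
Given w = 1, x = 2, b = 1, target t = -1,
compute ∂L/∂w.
∂L/∂w = 16

y = wx + b = (1)(2) + 1 = 3
∂L/∂y = 2(y - t) = 2(3 - -1) = 8
∂y/∂w = x = 2
∂L/∂w = ∂L/∂y · ∂y/∂w = 8 × 2 = 16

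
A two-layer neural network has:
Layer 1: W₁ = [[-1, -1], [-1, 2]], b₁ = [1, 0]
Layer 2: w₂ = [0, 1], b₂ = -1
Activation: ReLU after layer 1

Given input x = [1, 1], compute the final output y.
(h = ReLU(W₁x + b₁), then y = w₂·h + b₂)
y = 0

Layer 1 pre-activation: z₁ = [-1, 1]
After ReLU: h = [0, 1]
Layer 2 output: y = 0×0 + 1×1 + -1 = 0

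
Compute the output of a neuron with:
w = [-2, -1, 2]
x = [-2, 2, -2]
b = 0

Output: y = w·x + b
y = -2

y = (-2)(-2) + (-1)(2) + (2)(-2) + 0 = -2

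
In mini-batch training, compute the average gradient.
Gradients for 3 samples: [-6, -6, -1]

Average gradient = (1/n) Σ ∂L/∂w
Average gradient = -4.333

Average = (1/3)(-6 + -6 + -1) = -13/3 = -4.333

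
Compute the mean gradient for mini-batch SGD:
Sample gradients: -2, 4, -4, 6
Average gradient = 1

Average = (1/4)(-2 + 4 + -4 + 6) = 4/4 = 1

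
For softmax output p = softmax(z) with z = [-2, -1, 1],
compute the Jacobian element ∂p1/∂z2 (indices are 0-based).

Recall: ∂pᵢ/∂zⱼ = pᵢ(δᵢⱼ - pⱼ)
∂p1/∂z2 = -0.09636

p = softmax(z) = [0.04201, 0.1142, 0.8438]
p1 = 0.1142, p2 = 0.8438

∂p1/∂z2 = -p1 × p2 = -0.1142 × 0.8438 = -0.09636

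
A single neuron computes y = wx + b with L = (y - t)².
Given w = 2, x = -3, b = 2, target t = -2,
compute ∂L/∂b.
∂L/∂b = -4

y = wx + b = (2)(-3) + 2 = -4
∂L/∂y = 2(y - t) = 2(-4 - -2) = -4
∂y/∂b = 1
∂L/∂b = ∂L/∂y · ∂y/∂b = -4 × 1 = -4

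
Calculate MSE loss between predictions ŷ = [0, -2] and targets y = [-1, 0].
MSE = 2.5

MSE = (1/2)((0--1)² + (-2-0)²) = (1/2)(1 + 4) = 2.5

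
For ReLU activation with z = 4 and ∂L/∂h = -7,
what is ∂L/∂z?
∂L/∂z = -7

h = ReLU(4) = 4
Since z > 0: ∂h/∂z = 1
∂L/∂z = ∂L/∂h · ∂h/∂z = -7 × 1 = -7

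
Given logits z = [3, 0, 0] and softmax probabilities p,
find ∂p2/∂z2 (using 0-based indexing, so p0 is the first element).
∂p2/∂z2 = 0.04323

p = softmax(z) = [0.9094, 0.04528, 0.04528]
p2 = 0.04528

∂p2/∂z2 = p2(1 - p2) = 0.04528 × (1 - 0.04528) = 0.04323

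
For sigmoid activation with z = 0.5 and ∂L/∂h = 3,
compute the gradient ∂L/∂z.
∂L/∂z = 0.705

σ(0.5) = 0.6225
σ'(0.5) = σ(0.5)(1 - σ(0.5)) = 0.6225 × 0.3775 = 0.235
∂L/∂z = ∂L/∂h · σ'(z) = 3 × 0.235 = 0.705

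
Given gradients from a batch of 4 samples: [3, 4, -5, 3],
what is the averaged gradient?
Average gradient = 1.25

Average = (1/4)(3 + 4 + -5 + 3) = 5/4 = 1.25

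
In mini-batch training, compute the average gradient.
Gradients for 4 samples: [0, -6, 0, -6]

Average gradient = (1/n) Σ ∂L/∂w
Average gradient = -3

Average = (1/4)(0 + -6 + 0 + -6) = -12/4 = -3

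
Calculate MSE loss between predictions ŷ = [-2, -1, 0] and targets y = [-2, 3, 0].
MSE = 5.333

MSE = (1/3)((-2--2)² + (-1-3)² + (0-0)²) = (1/3)(0 + 16 + 0) = 5.333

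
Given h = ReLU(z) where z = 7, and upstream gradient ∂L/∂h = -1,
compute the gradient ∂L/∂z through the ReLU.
∂L/∂z = -1

h = ReLU(7) = 7
Since z > 0: ∂h/∂z = 1
∂L/∂z = ∂L/∂h · ∂h/∂z = -1 × 1 = -1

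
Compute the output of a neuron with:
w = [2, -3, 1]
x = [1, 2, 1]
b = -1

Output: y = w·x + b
y = -4

y = (2)(1) + (-3)(2) + (1)(1) + -1 = -4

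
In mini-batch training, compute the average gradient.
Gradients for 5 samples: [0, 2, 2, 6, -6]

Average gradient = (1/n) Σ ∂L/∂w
Average gradient = 0.8

Average = (1/5)(0 + 2 + 2 + 6 + -6) = 4/5 = 0.8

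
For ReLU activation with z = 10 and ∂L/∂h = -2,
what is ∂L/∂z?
∂L/∂z = -2

h = ReLU(10) = 10
Since z > 0: ∂h/∂z = 1
∂L/∂z = ∂L/∂h · ∂h/∂z = -2 × 1 = -2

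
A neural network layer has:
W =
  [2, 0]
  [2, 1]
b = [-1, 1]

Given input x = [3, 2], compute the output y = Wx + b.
y = [5, 9]

Wx = [2×3 + 0×2, 2×3 + 1×2]
   = [6, 8]
y = Wx + b = [6 + -1, 8 + 1] = [5, 9]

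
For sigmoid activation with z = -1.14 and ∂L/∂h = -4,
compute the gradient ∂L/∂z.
∂L/∂z = -0.7344

σ(-1.14) = 0.2423
σ'(-1.14) = σ(-1.14)(1 - σ(-1.14)) = 0.2423 × 0.7577 = 0.1836
∂L/∂z = ∂L/∂h · σ'(z) = -4 × 0.1836 = -0.7344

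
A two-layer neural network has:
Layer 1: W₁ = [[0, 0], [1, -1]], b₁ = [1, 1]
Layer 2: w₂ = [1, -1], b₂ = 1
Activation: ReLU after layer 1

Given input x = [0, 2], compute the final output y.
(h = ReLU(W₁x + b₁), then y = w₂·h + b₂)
y = 2

Layer 1 pre-activation: z₁ = [1, -1]
After ReLU: h = [1, 0]
Layer 2 output: y = 1×1 + -1×0 + 1 = 2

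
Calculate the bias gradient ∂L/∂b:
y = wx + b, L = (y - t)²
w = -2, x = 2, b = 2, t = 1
∂L/∂b = -6

y = wx + b = (-2)(2) + 2 = -2
∂L/∂y = 2(y - t) = 2(-2 - 1) = -6
∂y/∂b = 1
∂L/∂b = ∂L/∂y · ∂y/∂b = -6 × 1 = -6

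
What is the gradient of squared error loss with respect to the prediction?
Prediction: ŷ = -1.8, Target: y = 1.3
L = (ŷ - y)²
∂L/∂ŷ = -6.2

∂L/∂ŷ = 2(ŷ - y) = 2(-1.8 - 1.3) = 2(-3.1) = -6.2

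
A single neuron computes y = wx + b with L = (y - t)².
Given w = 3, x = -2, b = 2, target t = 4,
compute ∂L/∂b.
∂L/∂b = -16

y = wx + b = (3)(-2) + 2 = -4
∂L/∂y = 2(y - t) = 2(-4 - 4) = -16
∂y/∂b = 1
∂L/∂b = ∂L/∂y · ∂y/∂b = -16 × 1 = -16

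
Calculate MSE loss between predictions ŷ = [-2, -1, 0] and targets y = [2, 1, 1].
MSE = 7

MSE = (1/3)((-2-2)² + (-1-1)² + (0-1)²) = (1/3)(16 + 4 + 1) = 7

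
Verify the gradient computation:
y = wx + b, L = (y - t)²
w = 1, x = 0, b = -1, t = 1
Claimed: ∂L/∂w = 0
Correct

y = (1)(0) + -1 = -1
∂L/∂y = 2(y - t) = 2(-1 - 1) = -4
∂y/∂w = x = 0
∂L/∂w = -4 × 0 = 0

Claimed value: 0
Correct: The correct gradient is 0.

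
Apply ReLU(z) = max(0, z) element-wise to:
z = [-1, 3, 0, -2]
h = [0, 3, 0, 0]

ReLU applied element-wise: max(0,-1)=0, max(0,3)=3, max(0,0)=0, max(0,-2)=0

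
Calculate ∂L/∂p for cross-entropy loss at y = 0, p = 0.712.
∂L/∂p = 3.472

∂L/∂p = -y/p + (1-y)/(1-p) = 0 + 1/0.288 = 3.472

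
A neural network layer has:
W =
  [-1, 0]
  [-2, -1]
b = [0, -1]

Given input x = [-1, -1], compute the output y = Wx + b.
y = [1, 2]

Wx = [-1×-1 + 0×-1, -2×-1 + -1×-1]
   = [1, 3]
y = Wx + b = [1 + 0, 3 + -1] = [1, 2]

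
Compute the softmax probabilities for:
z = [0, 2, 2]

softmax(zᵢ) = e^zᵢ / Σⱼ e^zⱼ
p = [0.0634, 0.4683, 0.4683]

exp(z) = [1, 7.389, 7.389]
Sum = 15.78
p = [0.0634, 0.4683, 0.4683]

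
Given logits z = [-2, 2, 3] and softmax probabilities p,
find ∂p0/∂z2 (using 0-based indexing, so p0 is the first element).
∂p0/∂z2 = -0.003566

p = softmax(z) = [0.004902, 0.2676, 0.7275]
p0 = 0.004902, p2 = 0.7275

∂p0/∂z2 = -p0 × p2 = -0.004902 × 0.7275 = -0.003566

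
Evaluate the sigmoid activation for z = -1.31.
0.2125

sigmoid(-1.31) = 1/(1 + e^(1.31)) = 1/(1 + 3.706) = 0.2125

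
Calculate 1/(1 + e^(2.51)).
0.07516

sigmoid(-2.51) = 1/(1 + e^(2.51)) = 1/(1 + 12.3) = 0.07516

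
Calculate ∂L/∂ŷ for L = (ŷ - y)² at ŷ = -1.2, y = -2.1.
∂L/∂ŷ = 1.8

∂L/∂ŷ = 2(ŷ - y) = 2(-1.2 - -2.1) = 2(0.9) = 1.8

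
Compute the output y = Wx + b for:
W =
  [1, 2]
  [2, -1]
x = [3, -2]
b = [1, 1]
y = [0, 9]

Wx = [1×3 + 2×-2, 2×3 + -1×-2]
   = [-1, 8]
y = Wx + b = [-1 + 1, 8 + 1] = [0, 9]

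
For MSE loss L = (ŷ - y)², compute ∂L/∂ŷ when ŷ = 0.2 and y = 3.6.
∂L/∂ŷ = -6.8

∂L/∂ŷ = 2(ŷ - y) = 2(0.2 - 3.6) = 2(-3.4) = -6.8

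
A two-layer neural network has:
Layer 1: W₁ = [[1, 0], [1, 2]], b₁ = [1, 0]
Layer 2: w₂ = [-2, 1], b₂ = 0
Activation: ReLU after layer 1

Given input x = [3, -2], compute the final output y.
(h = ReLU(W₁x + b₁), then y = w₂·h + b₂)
y = -8

Layer 1 pre-activation: z₁ = [4, -1]
After ReLU: h = [4, 0]
Layer 2 output: y = -2×4 + 1×0 + 0 = -8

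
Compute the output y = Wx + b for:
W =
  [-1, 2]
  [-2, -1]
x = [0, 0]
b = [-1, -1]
y = [-1, -1]

Wx = [-1×0 + 2×0, -2×0 + -1×0]
   = [0, 0]
y = Wx + b = [0 + -1, 0 + -1] = [-1, -1]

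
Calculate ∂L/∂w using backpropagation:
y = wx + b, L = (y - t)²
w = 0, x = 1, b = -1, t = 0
∂L/∂w = -2

y = wx + b = (0)(1) + -1 = -1
∂L/∂y = 2(y - t) = 2(-1 - 0) = -2
∂y/∂w = x = 1
∂L/∂w = ∂L/∂y · ∂y/∂w = -2 × 1 = -2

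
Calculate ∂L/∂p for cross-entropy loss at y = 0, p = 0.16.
∂L/∂p = 1.19

∂L/∂p = -y/p + (1-y)/(1-p) = 0 + 1/0.84 = 1.19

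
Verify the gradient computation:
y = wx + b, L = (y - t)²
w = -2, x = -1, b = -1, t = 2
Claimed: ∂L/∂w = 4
Incorrect

y = (-2)(-1) + -1 = 1
∂L/∂y = 2(y - t) = 2(1 - 2) = -2
∂y/∂w = x = -1
∂L/∂w = -2 × -1 = 2

Claimed value: 4
Incorrect: The correct gradient is 2.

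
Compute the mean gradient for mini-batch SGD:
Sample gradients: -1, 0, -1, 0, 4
Average gradient = 0.4

Average = (1/5)(-1 + 0 + -1 + 0 + 4) = 2/5 = 0.4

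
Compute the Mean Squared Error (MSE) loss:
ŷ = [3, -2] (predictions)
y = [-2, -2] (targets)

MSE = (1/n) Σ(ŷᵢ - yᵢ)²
MSE = 12.5

MSE = (1/2)((3--2)² + (-2--2)²) = (1/2)(25 + 0) = 12.5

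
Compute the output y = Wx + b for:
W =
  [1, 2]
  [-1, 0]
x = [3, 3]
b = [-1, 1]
y = [8, -2]

Wx = [1×3 + 2×3, -1×3 + 0×3]
   = [9, -3]
y = Wx + b = [9 + -1, -3 + 1] = [8, -2]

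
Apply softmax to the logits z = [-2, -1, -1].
p = [0.1554, 0.4223, 0.4223]

exp(z) = [0.1353, 0.3679, 0.3679]
Sum = 0.8711
p = [0.1554, 0.4223, 0.4223]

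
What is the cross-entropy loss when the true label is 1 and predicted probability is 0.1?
L = 2.303

L = -1·log(0.1) - 0·log(0.9) = -log(0.1) = 2.303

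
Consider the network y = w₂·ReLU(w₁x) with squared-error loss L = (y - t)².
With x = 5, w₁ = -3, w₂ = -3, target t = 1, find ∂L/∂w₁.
∂L/∂w₁ = 0

Forward pass:
z = w₁x = -3×5 = -15
h = ReLU(-15) = 0
y = w₂h = -3×0 = 0

Backward pass:
∂L/∂y = 2(y - t) = 2(0 - 1) = -2
∂y/∂h = w₂ = -3
∂h/∂z = 0 (ReLU derivative)
∂z/∂w₁ = x = 5

∂L/∂w₁ = -2 × -3 × 0 × 5 = 0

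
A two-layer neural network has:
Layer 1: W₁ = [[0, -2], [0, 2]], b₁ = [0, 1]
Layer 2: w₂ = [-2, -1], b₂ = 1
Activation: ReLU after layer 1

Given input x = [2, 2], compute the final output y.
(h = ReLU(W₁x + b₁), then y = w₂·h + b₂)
y = -4

Layer 1 pre-activation: z₁ = [-4, 5]
After ReLU: h = [0, 5]
Layer 2 output: y = -2×0 + -1×5 + 1 = -4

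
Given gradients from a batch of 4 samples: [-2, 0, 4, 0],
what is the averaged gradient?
Average gradient = 0.5

Average = (1/4)(-2 + 0 + 4 + 0) = 2/4 = 0.5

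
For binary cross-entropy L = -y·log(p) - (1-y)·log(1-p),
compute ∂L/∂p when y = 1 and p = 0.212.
∂L/∂p = -4.717

∂L/∂p = -y/p + (1-y)/(1-p) = -1/0.212 + 0 = -4.717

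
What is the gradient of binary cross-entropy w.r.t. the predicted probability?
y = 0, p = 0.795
∂L/∂p = 4.878

∂L/∂p = -y/p + (1-y)/(1-p) = 0 + 1/0.205 = 4.878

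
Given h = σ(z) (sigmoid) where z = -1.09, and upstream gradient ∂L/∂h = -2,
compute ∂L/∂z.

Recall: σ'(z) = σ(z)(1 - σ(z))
∂L/∂z = -0.3766

σ(-1.09) = 0.2516
σ'(-1.09) = σ(-1.09)(1 - σ(-1.09)) = 0.2516 × 0.7484 = 0.1883
∂L/∂z = ∂L/∂h · σ'(z) = -2 × 0.1883 = -0.3766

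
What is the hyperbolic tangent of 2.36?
0.9823

tanh(2.36) = (e^(2.36) - e^(-2.36))/(e^(2.36) + e^(-2.36)) = 0.9823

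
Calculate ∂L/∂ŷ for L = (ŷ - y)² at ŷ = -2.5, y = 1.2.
∂L/∂ŷ = -7.4

∂L/∂ŷ = 2(ŷ - y) = 2(-2.5 - 1.2) = 2(-3.7) = -7.4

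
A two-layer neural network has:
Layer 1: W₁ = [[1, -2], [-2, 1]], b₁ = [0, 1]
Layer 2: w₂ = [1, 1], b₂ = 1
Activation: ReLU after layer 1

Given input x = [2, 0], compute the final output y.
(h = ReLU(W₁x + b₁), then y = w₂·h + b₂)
y = 3

Layer 1 pre-activation: z₁ = [2, -3]
After ReLU: h = [2, 0]
Layer 2 output: y = 1×2 + 1×0 + 1 = 3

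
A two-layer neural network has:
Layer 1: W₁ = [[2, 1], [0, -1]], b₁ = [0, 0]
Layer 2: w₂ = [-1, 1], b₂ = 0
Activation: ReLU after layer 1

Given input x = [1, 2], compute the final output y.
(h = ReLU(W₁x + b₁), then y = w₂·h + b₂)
y = -4

Layer 1 pre-activation: z₁ = [4, -2]
After ReLU: h = [4, 0]
Layer 2 output: y = -1×4 + 1×0 + 0 = -4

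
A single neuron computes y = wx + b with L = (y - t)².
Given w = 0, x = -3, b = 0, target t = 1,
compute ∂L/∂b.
∂L/∂b = -2

y = wx + b = (0)(-3) + 0 = 0
∂L/∂y = 2(y - t) = 2(0 - 1) = -2
∂y/∂b = 1
∂L/∂b = ∂L/∂y · ∂y/∂b = -2 × 1 = -2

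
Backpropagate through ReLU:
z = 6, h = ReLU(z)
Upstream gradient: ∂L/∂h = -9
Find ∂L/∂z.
∂L/∂z = -9

h = ReLU(6) = 6
Since z > 0: ∂h/∂z = 1
∂L/∂z = ∂L/∂h · ∂h/∂z = -9 × 1 = -9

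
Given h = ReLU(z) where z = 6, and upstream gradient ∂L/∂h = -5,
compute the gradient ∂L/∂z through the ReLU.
∂L/∂z = -5

h = ReLU(6) = 6
Since z > 0: ∂h/∂z = 1
∂L/∂z = ∂L/∂h · ∂h/∂z = -5 × 1 = -5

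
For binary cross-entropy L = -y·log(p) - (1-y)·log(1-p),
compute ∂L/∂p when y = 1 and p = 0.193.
∂L/∂p = -5.181

∂L/∂p = -y/p + (1-y)/(1-p) = -1/0.193 + 0 = -5.181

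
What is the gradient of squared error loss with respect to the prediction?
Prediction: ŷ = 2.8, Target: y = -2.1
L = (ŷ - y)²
∂L/∂ŷ = 9.8

∂L/∂ŷ = 2(ŷ - y) = 2(2.8 - -2.1) = 2(4.9) = 9.8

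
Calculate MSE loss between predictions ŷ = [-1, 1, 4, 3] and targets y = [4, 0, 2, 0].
MSE = 9.75

MSE = (1/4)((-1-4)² + (1-0)² + (4-2)² + (3-0)²) = (1/4)(25 + 1 + 4 + 9) = 9.75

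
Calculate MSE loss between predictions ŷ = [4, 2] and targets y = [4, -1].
MSE = 4.5

MSE = (1/2)((4-4)² + (2--1)²) = (1/2)(0 + 9) = 4.5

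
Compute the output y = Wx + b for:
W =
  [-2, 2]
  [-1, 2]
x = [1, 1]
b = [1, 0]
y = [1, 1]

Wx = [-2×1 + 2×1, -1×1 + 2×1]
   = [0, 1]
y = Wx + b = [0 + 1, 1 + 0] = [1, 1]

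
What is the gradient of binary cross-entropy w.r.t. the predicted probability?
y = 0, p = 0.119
∂L/∂p = 1.135

∂L/∂p = -y/p + (1-y)/(1-p) = 0 + 1/0.881 = 1.135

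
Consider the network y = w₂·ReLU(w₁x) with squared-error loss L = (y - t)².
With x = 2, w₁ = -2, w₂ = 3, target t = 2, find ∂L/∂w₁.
∂L/∂w₁ = 0

Forward pass:
z = w₁x = -2×2 = -4
h = ReLU(-4) = 0
y = w₂h = 3×0 = 0

Backward pass:
∂L/∂y = 2(y - t) = 2(0 - 2) = -4
∂y/∂h = w₂ = 3
∂h/∂z = 0 (ReLU derivative)
∂z/∂w₁ = x = 2

∂L/∂w₁ = -4 × 3 × 0 × 2 = 0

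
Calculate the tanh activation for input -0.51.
-0.4699

tanh(-0.51) = (e^(-0.51) - e^(0.51))/(e^(-0.51) + e^(0.51)) = -0.4699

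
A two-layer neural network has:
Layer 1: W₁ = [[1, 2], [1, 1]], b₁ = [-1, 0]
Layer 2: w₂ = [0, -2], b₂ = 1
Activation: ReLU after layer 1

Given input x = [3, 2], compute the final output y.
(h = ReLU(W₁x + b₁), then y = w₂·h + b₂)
y = -9

Layer 1 pre-activation: z₁ = [6, 5]
After ReLU: h = [6, 5]
Layer 2 output: y = 0×6 + -2×5 + 1 = -9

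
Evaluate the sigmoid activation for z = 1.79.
0.8569

sigmoid(1.79) = 1/(1 + e^(-1.79)) = 1/(1 + 0.167) = 0.8569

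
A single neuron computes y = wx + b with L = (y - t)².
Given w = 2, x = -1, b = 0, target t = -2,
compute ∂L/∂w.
∂L/∂w = 0

y = wx + b = (2)(-1) + 0 = -2
∂L/∂y = 2(y - t) = 2(-2 - -2) = 0
∂y/∂w = x = -1
∂L/∂w = ∂L/∂y · ∂y/∂w = 0 × -1 = 0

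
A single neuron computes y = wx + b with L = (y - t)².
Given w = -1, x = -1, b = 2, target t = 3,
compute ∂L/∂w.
∂L/∂w = 0

y = wx + b = (-1)(-1) + 2 = 3
∂L/∂y = 2(y - t) = 2(3 - 3) = 0
∂y/∂w = x = -1
∂L/∂w = ∂L/∂y · ∂y/∂w = 0 × -1 = 0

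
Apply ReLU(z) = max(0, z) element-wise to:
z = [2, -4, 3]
h = [2, 0, 3]

ReLU applied element-wise: max(0,2)=2, max(0,-4)=0, max(0,3)=3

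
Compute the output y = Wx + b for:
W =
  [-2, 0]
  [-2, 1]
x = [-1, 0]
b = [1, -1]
y = [3, 1]

Wx = [-2×-1 + 0×0, -2×-1 + 1×0]
   = [2, 2]
y = Wx + b = [2 + 1, 2 + -1] = [3, 1]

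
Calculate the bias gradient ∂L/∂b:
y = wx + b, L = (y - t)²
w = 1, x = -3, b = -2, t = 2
∂L/∂b = -14

y = wx + b = (1)(-3) + -2 = -5
∂L/∂y = 2(y - t) = 2(-5 - 2) = -14
∂y/∂b = 1
∂L/∂b = ∂L/∂y · ∂y/∂b = -14 × 1 = -14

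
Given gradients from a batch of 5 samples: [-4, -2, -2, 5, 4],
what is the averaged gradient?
Average gradient = 0.2

Average = (1/5)(-4 + -2 + -2 + 5 + 4) = 1/5 = 0.2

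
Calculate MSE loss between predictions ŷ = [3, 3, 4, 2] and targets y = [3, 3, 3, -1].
MSE = 2.5

MSE = (1/4)((3-3)² + (3-3)² + (4-3)² + (2--1)²) = (1/4)(0 + 0 + 1 + 9) = 2.5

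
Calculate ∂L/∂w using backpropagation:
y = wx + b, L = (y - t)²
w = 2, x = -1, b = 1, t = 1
∂L/∂w = 4

y = wx + b = (2)(-1) + 1 = -1
∂L/∂y = 2(y - t) = 2(-1 - 1) = -4
∂y/∂w = x = -1
∂L/∂w = ∂L/∂y · ∂y/∂w = -4 × -1 = 4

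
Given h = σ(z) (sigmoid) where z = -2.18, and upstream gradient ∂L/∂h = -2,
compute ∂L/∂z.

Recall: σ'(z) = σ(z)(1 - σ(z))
∂L/∂z = -0.1825

σ(-2.18) = 0.1016
σ'(-2.18) = σ(-2.18)(1 - σ(-2.18)) = 0.1016 × 0.8984 = 0.09125
∂L/∂z = ∂L/∂h · σ'(z) = -2 × 0.09125 = -0.1825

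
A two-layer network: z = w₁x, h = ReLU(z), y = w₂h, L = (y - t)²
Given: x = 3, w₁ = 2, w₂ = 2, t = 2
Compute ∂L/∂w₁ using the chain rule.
∂L/∂w₁ = 120

Forward pass:
z = w₁x = 2×3 = 6
h = ReLU(6) = 6
y = w₂h = 2×6 = 12

Backward pass:
∂L/∂y = 2(y - t) = 2(12 - 2) = 20
∂y/∂h = w₂ = 2
∂h/∂z = 1 (ReLU derivative)
∂z/∂w₁ = x = 3

∂L/∂w₁ = 20 × 2 × 1 × 3 = 120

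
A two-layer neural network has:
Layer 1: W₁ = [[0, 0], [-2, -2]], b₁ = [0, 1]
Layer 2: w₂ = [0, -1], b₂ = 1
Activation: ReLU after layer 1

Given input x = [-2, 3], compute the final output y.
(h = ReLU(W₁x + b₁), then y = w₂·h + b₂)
y = 1

Layer 1 pre-activation: z₁ = [0, -1]
After ReLU: h = [0, 0]
Layer 2 output: y = 0×0 + -1×0 + 1 = 1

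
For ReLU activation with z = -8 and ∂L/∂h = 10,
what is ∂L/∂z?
∂L/∂z = 0

h = ReLU(-8) = 0
Since z < 0: ∂h/∂z = 0
∂L/∂z = ∂L/∂h · ∂h/∂z = 10 × 0 = 0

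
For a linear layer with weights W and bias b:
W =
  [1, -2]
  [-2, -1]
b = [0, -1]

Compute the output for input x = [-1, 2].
y = [-5, -1]

Wx = [1×-1 + -2×2, -2×-1 + -1×2]
   = [-5, 0]
y = Wx + b = [-5 + 0, 0 + -1] = [-5, -1]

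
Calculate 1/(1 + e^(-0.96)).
0.7231

sigmoid(0.96) = 1/(1 + e^(-0.96)) = 1/(1 + 0.3829) = 0.7231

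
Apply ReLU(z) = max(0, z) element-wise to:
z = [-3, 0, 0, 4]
h = [0, 0, 0, 4]

ReLU applied element-wise: max(0,-3)=0, max(0,0)=0, max(0,0)=0, max(0,4)=4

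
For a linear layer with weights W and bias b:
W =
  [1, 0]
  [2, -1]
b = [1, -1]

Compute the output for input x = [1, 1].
y = [2, 0]

Wx = [1×1 + 0×1, 2×1 + -1×1]
   = [1, 1]
y = Wx + b = [1 + 1, 1 + -1] = [2, 0]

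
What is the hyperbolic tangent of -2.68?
-0.9906

tanh(-2.68) = (e^(-2.68) - e^(2.68))/(e^(-2.68) + e^(2.68)) = -0.9906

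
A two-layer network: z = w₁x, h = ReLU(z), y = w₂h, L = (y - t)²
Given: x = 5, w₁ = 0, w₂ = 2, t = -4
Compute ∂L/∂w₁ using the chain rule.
∂L/∂w₁ = 0

Forward pass:
z = w₁x = 0×5 = 0
h = ReLU(0) = 0
y = w₂h = 2×0 = 0

Backward pass:
∂L/∂y = 2(y - t) = 2(0 - -4) = 8
∂y/∂h = w₂ = 2
∂h/∂z = 0 (ReLU derivative)
∂z/∂w₁ = x = 5

∂L/∂w₁ = 8 × 2 × 0 × 5 = 0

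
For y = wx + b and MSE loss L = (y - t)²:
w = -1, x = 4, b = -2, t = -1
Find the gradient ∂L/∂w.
∂L/∂w = -40

y = wx + b = (-1)(4) + -2 = -6
∂L/∂y = 2(y - t) = 2(-6 - -1) = -10
∂y/∂w = x = 4
∂L/∂w = ∂L/∂y · ∂y/∂w = -10 × 4 = -40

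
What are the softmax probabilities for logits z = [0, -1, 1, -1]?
p = [0.2245, 0.0826, 0.6103, 0.0826]

exp(z) = [1, 0.3679, 2.718, 0.3679]
Sum = 4.454
p = [0.2245, 0.0826, 0.6103, 0.0826]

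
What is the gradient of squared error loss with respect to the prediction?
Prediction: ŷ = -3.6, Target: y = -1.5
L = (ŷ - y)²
∂L/∂ŷ = -4.2

∂L/∂ŷ = 2(ŷ - y) = 2(-3.6 - -1.5) = 2(-2.1) = -4.2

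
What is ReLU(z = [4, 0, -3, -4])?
h = [4, 0, 0, 0]

ReLU applied element-wise: max(0,4)=4, max(0,0)=0, max(0,-3)=0, max(0,-4)=0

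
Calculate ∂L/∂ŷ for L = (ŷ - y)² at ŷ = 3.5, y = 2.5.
∂L/∂ŷ = 2.0

∂L/∂ŷ = 2(ŷ - y) = 2(3.5 - 2.5) = 2(1.0) = 2.0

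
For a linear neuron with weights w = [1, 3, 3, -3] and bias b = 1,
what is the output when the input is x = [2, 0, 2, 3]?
y = 0

y = (1)(2) + (3)(0) + (3)(2) + (-3)(3) + 1 = 0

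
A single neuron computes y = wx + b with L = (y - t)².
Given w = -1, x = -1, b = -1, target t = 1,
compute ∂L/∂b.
∂L/∂b = -2

y = wx + b = (-1)(-1) + -1 = 0
∂L/∂y = 2(y - t) = 2(0 - 1) = -2
∂y/∂b = 1
∂L/∂b = ∂L/∂y · ∂y/∂b = -2 × 1 = -2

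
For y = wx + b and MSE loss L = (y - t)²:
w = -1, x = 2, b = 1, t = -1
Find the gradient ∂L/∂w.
∂L/∂w = 0

y = wx + b = (-1)(2) + 1 = -1
∂L/∂y = 2(y - t) = 2(-1 - -1) = 0
∂y/∂w = x = 2
∂L/∂w = ∂L/∂y · ∂y/∂w = 0 × 2 = 0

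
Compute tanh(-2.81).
-0.9928

tanh(-2.81) = (e^(-2.81) - e^(2.81))/(e^(-2.81) + e^(2.81)) = -0.9928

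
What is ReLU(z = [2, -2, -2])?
h = [2, 0, 0]

ReLU applied element-wise: max(0,2)=2, max(0,-2)=0, max(0,-2)=0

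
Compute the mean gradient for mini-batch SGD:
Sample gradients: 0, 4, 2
Average gradient = 2

Average = (1/3)(0 + 4 + 2) = 6/3 = 2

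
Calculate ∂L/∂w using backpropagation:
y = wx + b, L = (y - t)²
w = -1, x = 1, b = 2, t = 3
∂L/∂w = -4

y = wx + b = (-1)(1) + 2 = 1
∂L/∂y = 2(y - t) = 2(1 - 3) = -4
∂y/∂w = x = 1
∂L/∂w = ∂L/∂y · ∂y/∂w = -4 × 1 = -4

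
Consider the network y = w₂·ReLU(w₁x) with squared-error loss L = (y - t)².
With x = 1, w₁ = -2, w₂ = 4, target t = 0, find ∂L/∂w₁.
∂L/∂w₁ = 0

Forward pass:
z = w₁x = -2×1 = -2
h = ReLU(-2) = 0
y = w₂h = 4×0 = 0

Backward pass:
∂L/∂y = 2(y - t) = 2(0 - 0) = 0
∂y/∂h = w₂ = 4
∂h/∂z = 0 (ReLU derivative)
∂z/∂w₁ = x = 1

∂L/∂w₁ = 0 × 4 × 0 × 1 = 0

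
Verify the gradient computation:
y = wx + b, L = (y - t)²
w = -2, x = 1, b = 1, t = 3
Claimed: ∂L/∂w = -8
Correct

y = (-2)(1) + 1 = -1
∂L/∂y = 2(y - t) = 2(-1 - 3) = -8
∂y/∂w = x = 1
∂L/∂w = -8 × 1 = -8

Claimed value: -8
Correct: The correct gradient is -8.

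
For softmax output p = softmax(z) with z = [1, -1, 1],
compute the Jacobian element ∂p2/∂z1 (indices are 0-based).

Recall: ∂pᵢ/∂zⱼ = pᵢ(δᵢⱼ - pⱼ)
∂p2/∂z1 = -0.02968

p = softmax(z) = [0.4683, 0.06338, 0.4683]
p2 = 0.4683, p1 = 0.06338

∂p2/∂z1 = -p2 × p1 = -0.4683 × 0.06338 = -0.02968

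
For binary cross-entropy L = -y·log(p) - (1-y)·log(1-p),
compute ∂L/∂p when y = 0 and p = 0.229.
∂L/∂p = 1.297

∂L/∂p = -y/p + (1-y)/(1-p) = 0 + 1/0.771 = 1.297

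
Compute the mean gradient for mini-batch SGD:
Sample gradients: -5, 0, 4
Average gradient = -0.3333

Average = (1/3)(-5 + 0 + 4) = -1/3 = -0.3333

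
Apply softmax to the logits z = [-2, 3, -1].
p = [0.0066, 0.9756, 0.0179]

exp(z) = [0.1353, 20.09, 0.3679]
Sum = 20.59
p = [0.0066, 0.9756, 0.0179]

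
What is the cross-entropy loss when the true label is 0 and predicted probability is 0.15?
L = 0.1625

L = -0·log(0.15) - 1·log(0.85) = -log(0.85) = 0.1625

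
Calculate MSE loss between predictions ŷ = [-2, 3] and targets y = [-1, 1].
MSE = 2.5

MSE = (1/2)((-2--1)² + (3-1)²) = (1/2)(1 + 4) = 2.5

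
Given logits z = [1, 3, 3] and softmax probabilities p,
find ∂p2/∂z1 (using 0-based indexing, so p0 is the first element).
∂p2/∂z1 = -0.2193

p = softmax(z) = [0.06338, 0.4683, 0.4683]
p2 = 0.4683, p1 = 0.4683

∂p2/∂z1 = -p2 × p1 = -0.4683 × 0.4683 = -0.2193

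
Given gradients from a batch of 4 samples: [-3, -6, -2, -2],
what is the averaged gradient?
Average gradient = -3.25

Average = (1/4)(-3 + -6 + -2 + -2) = -13/4 = -3.25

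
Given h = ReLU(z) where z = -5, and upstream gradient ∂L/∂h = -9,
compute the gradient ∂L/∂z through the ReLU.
∂L/∂z = 0

h = ReLU(-5) = 0
Since z < 0: ∂h/∂z = 0
∂L/∂z = ∂L/∂h · ∂h/∂z = -9 × 0 = 0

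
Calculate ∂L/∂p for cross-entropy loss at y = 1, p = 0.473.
∂L/∂p = -2.114

∂L/∂p = -y/p + (1-y)/(1-p) = -1/0.473 + 0 = -2.114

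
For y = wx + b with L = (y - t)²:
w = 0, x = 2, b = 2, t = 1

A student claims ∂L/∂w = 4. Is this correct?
Correct

y = (0)(2) + 2 = 2
∂L/∂y = 2(y - t) = 2(2 - 1) = 2
∂y/∂w = x = 2
∂L/∂w = 2 × 2 = 4

Claimed value: 4
Correct: The correct gradient is 4.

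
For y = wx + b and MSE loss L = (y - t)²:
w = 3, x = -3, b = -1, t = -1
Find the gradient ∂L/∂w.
∂L/∂w = 54

y = wx + b = (3)(-3) + -1 = -10
∂L/∂y = 2(y - t) = 2(-10 - -1) = -18
∂y/∂w = x = -3
∂L/∂w = ∂L/∂y · ∂y/∂w = -18 × -3 = 54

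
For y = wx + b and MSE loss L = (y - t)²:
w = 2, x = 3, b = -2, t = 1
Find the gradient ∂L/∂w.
∂L/∂w = 18

y = wx + b = (2)(3) + -2 = 4
∂L/∂y = 2(y - t) = 2(4 - 1) = 6
∂y/∂w = x = 3
∂L/∂w = ∂L/∂y · ∂y/∂w = 6 × 3 = 18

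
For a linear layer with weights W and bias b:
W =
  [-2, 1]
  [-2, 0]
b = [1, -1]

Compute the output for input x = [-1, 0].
y = [3, 1]

Wx = [-2×-1 + 1×0, -2×-1 + 0×0]
   = [2, 2]
y = Wx + b = [2 + 1, 2 + -1] = [3, 1]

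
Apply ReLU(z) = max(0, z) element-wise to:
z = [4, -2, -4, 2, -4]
h = [4, 0, 0, 2, 0]

ReLU applied element-wise: max(0,4)=4, max(0,-2)=0, max(0,-4)=0, max(0,2)=2, max(0,-4)=0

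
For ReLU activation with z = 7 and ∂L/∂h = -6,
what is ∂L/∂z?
∂L/∂z = -6

h = ReLU(7) = 7
Since z > 0: ∂h/∂z = 1
∂L/∂z = ∂L/∂h · ∂h/∂z = -6 × 1 = -6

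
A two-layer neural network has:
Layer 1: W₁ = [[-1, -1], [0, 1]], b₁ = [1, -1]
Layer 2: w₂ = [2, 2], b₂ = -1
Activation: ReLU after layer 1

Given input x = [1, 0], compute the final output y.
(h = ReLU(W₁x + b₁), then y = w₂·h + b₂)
y = -1

Layer 1 pre-activation: z₁ = [0, -1]
After ReLU: h = [0, 0]
Layer 2 output: y = 2×0 + 2×0 + -1 = -1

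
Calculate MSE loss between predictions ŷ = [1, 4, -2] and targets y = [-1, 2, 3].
MSE = 11

MSE = (1/3)((1--1)² + (4-2)² + (-2-3)²) = (1/3)(4 + 4 + 25) = 11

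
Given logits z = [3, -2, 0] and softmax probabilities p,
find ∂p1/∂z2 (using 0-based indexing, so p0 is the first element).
∂p1/∂z2 = -0.0003005

p = softmax(z) = [0.9465, 0.006377, 0.04712]
p1 = 0.006377, p2 = 0.04712

∂p1/∂z2 = -p1 × p2 = -0.006377 × 0.04712 = -0.0003005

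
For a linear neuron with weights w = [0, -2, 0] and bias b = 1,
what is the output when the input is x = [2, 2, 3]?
y = -3

y = (0)(2) + (-2)(2) + (0)(3) + 1 = -3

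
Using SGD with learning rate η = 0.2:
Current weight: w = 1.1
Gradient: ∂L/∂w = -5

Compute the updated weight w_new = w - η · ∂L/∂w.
w_new = 2.1

w_new = w - η·∂L/∂w = 1.1 - 0.2×(-5) = 1.1 - (-1) = 2.1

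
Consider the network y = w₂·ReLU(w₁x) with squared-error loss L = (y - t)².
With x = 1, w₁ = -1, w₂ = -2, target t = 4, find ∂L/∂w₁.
∂L/∂w₁ = 0

Forward pass:
z = w₁x = -1×1 = -1
h = ReLU(-1) = 0
y = w₂h = -2×0 = 0

Backward pass:
∂L/∂y = 2(y - t) = 2(0 - 4) = -8
∂y/∂h = w₂ = -2
∂h/∂z = 0 (ReLU derivative)
∂z/∂w₁ = x = 1

∂L/∂w₁ = -8 × -2 × 0 × 1 = 0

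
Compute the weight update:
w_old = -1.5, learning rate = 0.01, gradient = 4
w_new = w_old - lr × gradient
w_new = -1.54

w_new = w - η·∂L/∂w = -1.5 - 0.01×(4) = -1.5 - (0.04) = -1.54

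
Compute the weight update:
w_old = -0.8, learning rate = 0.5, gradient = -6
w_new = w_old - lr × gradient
w_new = 2.2

w_new = w - η·∂L/∂w = -0.8 - 0.5×(-6) = -0.8 - (-3) = 2.2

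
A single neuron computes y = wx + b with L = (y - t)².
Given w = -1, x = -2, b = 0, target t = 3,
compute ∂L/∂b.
∂L/∂b = -2

y = wx + b = (-1)(-2) + 0 = 2
∂L/∂y = 2(y - t) = 2(2 - 3) = -2
∂y/∂b = 1
∂L/∂b = ∂L/∂y · ∂y/∂b = -2 × 1 = -2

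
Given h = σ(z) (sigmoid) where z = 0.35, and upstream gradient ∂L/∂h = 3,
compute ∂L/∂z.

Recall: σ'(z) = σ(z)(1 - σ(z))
∂L/∂z = 0.7275

σ(0.35) = 0.5866
σ'(0.35) = σ(0.35)(1 - σ(0.35)) = 0.5866 × 0.4134 = 0.2425
∂L/∂z = ∂L/∂h · σ'(z) = 3 × 0.2425 = 0.7275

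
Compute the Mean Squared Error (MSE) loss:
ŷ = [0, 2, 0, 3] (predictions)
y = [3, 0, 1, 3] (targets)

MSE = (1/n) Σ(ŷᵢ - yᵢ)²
MSE = 3.5

MSE = (1/4)((0-3)² + (2-0)² + (0-1)² + (3-3)²) = (1/4)(9 + 4 + 1 + 0) = 3.5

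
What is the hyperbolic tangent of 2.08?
0.9693

tanh(2.08) = (e^(2.08) - e^(-2.08))/(e^(2.08) + e^(-2.08)) = 0.9693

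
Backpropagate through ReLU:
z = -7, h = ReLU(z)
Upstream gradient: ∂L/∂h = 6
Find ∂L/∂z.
∂L/∂z = 0

h = ReLU(-7) = 0
Since z < 0: ∂h/∂z = 0
∂L/∂z = ∂L/∂h · ∂h/∂z = 6 × 0 = 0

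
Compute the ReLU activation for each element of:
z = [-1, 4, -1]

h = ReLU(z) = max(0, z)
h = [0, 4, 0]

ReLU applied element-wise: max(0,-1)=0, max(0,4)=4, max(0,-1)=0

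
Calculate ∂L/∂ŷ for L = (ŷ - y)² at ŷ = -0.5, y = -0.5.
∂L/∂ŷ = 0.0

∂L/∂ŷ = 2(ŷ - y) = 2(-0.5 - -0.5) = 2(0.0) = 0.0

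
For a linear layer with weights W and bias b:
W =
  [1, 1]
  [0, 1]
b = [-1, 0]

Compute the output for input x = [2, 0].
y = [1, 0]

Wx = [1×2 + 1×0, 0×2 + 1×0]
   = [2, 0]
y = Wx + b = [2 + -1, 0 + 0] = [1, 0]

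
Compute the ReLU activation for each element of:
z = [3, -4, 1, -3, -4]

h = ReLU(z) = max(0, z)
h = [3, 0, 1, 0, 0]

ReLU applied element-wise: max(0,3)=3, max(0,-4)=0, max(0,1)=1, max(0,-3)=0, max(0,-4)=0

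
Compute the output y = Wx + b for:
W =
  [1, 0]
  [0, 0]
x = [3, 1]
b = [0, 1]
y = [3, 1]

Wx = [1×3 + 0×1, 0×3 + 0×1]
   = [3, 0]
y = Wx + b = [3 + 0, 0 + 1] = [3, 1]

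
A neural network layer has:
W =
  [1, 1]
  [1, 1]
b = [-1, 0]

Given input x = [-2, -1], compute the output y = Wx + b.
y = [-4, -3]

Wx = [1×-2 + 1×-1, 1×-2 + 1×-1]
   = [-3, -3]
y = Wx + b = [-3 + -1, -3 + 0] = [-4, -3]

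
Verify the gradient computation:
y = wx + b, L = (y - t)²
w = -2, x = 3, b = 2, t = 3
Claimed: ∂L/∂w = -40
Incorrect

y = (-2)(3) + 2 = -4
∂L/∂y = 2(y - t) = 2(-4 - 3) = -14
∂y/∂w = x = 3
∂L/∂w = -14 × 3 = -42

Claimed value: -40
Incorrect: The correct gradient is -42.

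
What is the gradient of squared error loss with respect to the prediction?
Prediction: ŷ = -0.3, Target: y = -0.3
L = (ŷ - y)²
∂L/∂ŷ = 0.0

∂L/∂ŷ = 2(ŷ - y) = 2(-0.3 - -0.3) = 2(0.0) = 0.0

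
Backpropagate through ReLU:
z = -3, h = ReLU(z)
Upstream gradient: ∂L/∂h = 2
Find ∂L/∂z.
∂L/∂z = 0

h = ReLU(-3) = 0
Since z < 0: ∂h/∂z = 0
∂L/∂z = ∂L/∂h · ∂h/∂z = 2 × 0 = 0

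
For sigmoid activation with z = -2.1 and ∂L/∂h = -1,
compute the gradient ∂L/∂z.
∂L/∂z = -0.09719

σ(-2.1) = 0.1091
σ'(-2.1) = σ(-2.1)(1 - σ(-2.1)) = 0.1091 × 0.8909 = 0.09719
∂L/∂z = ∂L/∂h · σ'(z) = -1 × 0.09719 = -0.09719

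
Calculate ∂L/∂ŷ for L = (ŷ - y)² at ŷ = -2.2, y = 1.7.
∂L/∂ŷ = -7.8

∂L/∂ŷ = 2(ŷ - y) = 2(-2.2 - 1.7) = 2(-3.9) = -7.8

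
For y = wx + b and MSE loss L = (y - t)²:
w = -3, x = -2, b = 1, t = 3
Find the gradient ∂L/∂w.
∂L/∂w = -16

y = wx + b = (-3)(-2) + 1 = 7
∂L/∂y = 2(y - t) = 2(7 - 3) = 8
∂y/∂w = x = -2
∂L/∂w = ∂L/∂y · ∂y/∂w = 8 × -2 = -16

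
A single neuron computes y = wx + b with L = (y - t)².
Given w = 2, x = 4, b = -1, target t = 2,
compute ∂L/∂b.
∂L/∂b = 10

y = wx + b = (2)(4) + -1 = 7
∂L/∂y = 2(y - t) = 2(7 - 2) = 10
∂y/∂b = 1
∂L/∂b = ∂L/∂y · ∂y/∂b = 10 × 1 = 10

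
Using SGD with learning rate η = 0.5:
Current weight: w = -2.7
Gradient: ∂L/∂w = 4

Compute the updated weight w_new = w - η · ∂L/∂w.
w_new = -4.7

w_new = w - η·∂L/∂w = -2.7 - 0.5×(4) = -2.7 - (2) = -4.7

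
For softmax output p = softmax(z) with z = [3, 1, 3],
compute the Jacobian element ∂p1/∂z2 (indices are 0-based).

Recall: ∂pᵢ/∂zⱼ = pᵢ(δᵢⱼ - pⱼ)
∂p1/∂z2 = -0.02968

p = softmax(z) = [0.4683, 0.06338, 0.4683]
p1 = 0.06338, p2 = 0.4683

∂p1/∂z2 = -p1 × p2 = -0.06338 × 0.4683 = -0.02968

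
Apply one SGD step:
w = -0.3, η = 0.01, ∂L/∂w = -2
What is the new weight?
w_new = -0.28

w_new = w - η·∂L/∂w = -0.3 - 0.01×(-2) = -0.3 - (-0.02) = -0.28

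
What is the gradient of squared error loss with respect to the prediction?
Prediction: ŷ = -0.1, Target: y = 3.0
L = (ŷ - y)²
∂L/∂ŷ = -6.2

∂L/∂ŷ = 2(ŷ - y) = 2(-0.1 - 3.0) = 2(-3.1) = -6.2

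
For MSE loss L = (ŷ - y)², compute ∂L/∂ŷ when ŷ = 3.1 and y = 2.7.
∂L/∂ŷ = 0.8

∂L/∂ŷ = 2(ŷ - y) = 2(3.1 - 2.7) = 2(0.4) = 0.8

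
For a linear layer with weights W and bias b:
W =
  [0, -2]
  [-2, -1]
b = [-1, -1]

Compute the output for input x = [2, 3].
y = [-7, -8]

Wx = [0×2 + -2×3, -2×2 + -1×3]
   = [-6, -7]
y = Wx + b = [-6 + -1, -7 + -1] = [-7, -8]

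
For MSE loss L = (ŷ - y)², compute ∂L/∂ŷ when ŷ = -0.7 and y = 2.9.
∂L/∂ŷ = -7.2

∂L/∂ŷ = 2(ŷ - y) = 2(-0.7 - 2.9) = 2(-3.6) = -7.2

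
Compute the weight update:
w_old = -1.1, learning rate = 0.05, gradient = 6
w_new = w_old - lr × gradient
w_new = -1.4

w_new = w - η·∂L/∂w = -1.1 - 0.05×(6) = -1.1 - (0.3) = -1.4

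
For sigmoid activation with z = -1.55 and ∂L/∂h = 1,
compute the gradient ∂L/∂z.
∂L/∂z = 0.1444

σ(-1.55) = 0.1751
σ'(-1.55) = σ(-1.55)(1 - σ(-1.55)) = 0.1751 × 0.8249 = 0.1444
∂L/∂z = ∂L/∂h · σ'(z) = 1 × 0.1444 = 0.1444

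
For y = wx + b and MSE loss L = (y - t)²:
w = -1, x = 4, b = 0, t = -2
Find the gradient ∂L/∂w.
∂L/∂w = -16

y = wx + b = (-1)(4) + 0 = -4
∂L/∂y = 2(y - t) = 2(-4 - -2) = -4
∂y/∂w = x = 4
∂L/∂w = ∂L/∂y · ∂y/∂w = -4 × 4 = -16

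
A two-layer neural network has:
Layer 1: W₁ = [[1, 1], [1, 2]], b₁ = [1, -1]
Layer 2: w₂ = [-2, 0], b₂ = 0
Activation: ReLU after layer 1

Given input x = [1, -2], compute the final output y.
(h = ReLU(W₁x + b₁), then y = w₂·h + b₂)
y = 0

Layer 1 pre-activation: z₁ = [0, -4]
After ReLU: h = [0, 0]
Layer 2 output: y = -2×0 + 0×0 + 0 = 0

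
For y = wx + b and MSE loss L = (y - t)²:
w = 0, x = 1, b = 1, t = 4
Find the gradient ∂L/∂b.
∂L/∂b = -6

y = wx + b = (0)(1) + 1 = 1
∂L/∂y = 2(y - t) = 2(1 - 4) = -6
∂y/∂b = 1
∂L/∂b = ∂L/∂y · ∂y/∂b = -6 × 1 = -6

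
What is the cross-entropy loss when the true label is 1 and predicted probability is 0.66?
L = 0.4155

L = -1·log(0.66) - 0·log(0.34) = -log(0.66) = 0.4155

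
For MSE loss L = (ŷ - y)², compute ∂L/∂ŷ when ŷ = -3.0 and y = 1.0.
∂L/∂ŷ = -8.0

∂L/∂ŷ = 2(ŷ - y) = 2(-3.0 - 1.0) = 2(-4.0) = -8.0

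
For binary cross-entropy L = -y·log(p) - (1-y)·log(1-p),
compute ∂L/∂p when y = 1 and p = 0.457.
∂L/∂p = -2.188

∂L/∂p = -y/p + (1-y)/(1-p) = -1/0.457 + 0 = -2.188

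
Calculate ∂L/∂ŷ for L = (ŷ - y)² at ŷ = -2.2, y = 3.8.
∂L/∂ŷ = -12.0

∂L/∂ŷ = 2(ŷ - y) = 2(-2.2 - 3.8) = 2(-6.0) = -12.0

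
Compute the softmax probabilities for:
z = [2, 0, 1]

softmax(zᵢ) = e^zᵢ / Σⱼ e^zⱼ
p = [0.6652, 0.09, 0.2447]

exp(z) = [7.389, 1, 2.718]
Sum = 11.11
p = [0.6652, 0.09, 0.2447]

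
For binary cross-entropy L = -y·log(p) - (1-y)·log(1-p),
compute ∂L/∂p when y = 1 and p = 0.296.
∂L/∂p = -3.378

∂L/∂p = -y/p + (1-y)/(1-p) = -1/0.296 + 0 = -3.378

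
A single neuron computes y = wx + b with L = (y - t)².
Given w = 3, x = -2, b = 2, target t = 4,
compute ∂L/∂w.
∂L/∂w = 32

y = wx + b = (3)(-2) + 2 = -4
∂L/∂y = 2(y - t) = 2(-4 - 4) = -16
∂y/∂w = x = -2
∂L/∂w = ∂L/∂y · ∂y/∂w = -16 × -2 = 32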